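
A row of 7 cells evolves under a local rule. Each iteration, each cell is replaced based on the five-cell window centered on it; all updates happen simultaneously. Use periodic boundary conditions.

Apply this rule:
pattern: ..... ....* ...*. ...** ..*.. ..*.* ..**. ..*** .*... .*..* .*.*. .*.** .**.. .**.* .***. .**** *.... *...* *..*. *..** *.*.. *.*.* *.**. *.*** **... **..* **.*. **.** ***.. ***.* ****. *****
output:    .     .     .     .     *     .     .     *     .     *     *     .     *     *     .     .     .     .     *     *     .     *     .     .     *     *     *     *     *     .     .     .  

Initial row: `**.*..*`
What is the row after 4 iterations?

..**...

iteration 1: ..*.***
iteration 2: **....*
iteration 3: .**...*
iteration 4: ..**...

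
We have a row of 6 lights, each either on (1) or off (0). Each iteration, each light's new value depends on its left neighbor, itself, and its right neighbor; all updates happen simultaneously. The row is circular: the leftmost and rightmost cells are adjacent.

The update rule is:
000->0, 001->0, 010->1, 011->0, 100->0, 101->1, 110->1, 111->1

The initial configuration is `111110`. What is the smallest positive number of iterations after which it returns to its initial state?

6

011111
101111
110111
111011
111101
111110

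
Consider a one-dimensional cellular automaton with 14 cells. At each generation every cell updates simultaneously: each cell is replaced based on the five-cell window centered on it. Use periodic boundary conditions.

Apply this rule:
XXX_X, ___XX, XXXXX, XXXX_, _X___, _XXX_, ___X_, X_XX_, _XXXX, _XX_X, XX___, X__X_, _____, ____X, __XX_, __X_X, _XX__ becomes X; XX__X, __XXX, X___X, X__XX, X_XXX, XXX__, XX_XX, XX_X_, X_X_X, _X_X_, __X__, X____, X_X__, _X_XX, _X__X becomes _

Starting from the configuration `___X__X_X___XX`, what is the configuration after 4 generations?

X_X__XX__X_XXX
X____XX_XX__XX
_X_XXXX_XX___X
____XXX_XXX_XX

____XXX_XXX_XX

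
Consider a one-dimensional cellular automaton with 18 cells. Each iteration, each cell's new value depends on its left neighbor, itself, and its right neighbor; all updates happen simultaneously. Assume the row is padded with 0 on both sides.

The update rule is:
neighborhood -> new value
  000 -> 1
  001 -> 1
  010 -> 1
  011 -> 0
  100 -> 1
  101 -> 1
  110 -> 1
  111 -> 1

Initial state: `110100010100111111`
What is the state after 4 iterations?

011011111111111011

011111111111011111
101111111111101111
110111111111110111
011011111111111011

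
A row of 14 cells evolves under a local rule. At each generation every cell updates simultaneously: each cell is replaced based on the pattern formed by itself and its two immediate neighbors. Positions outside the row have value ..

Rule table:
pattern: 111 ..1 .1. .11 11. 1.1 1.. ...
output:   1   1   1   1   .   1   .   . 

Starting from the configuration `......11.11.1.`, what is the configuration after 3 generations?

...11.11.11...

.....11.11.11.
....11.11.11..
...11.11.11...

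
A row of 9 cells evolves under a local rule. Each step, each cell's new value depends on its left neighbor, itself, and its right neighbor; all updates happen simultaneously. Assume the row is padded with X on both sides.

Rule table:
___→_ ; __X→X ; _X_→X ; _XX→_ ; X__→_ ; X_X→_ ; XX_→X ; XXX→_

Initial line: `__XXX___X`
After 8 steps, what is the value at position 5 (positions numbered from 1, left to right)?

X

step 1: _X__X__X_
step 2: _X_XX_XX_
step 3: _X__X__X_  (repeats step 1; period 2)
step 8: _X_XX_XX_
position 5 holds X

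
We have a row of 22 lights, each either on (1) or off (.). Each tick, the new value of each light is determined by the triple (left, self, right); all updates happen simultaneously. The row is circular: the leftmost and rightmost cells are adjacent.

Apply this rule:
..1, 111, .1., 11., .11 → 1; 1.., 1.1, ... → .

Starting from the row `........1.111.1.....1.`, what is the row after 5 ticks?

...111111.111.1.11111.

tick 1: .......11.111.1....11.
tick 2: ......111.111.1...111.
tick 3: .....1111.111.1..1111.
tick 4: ....11111.111.1.11111.
tick 5: ...111111.111.1.11111.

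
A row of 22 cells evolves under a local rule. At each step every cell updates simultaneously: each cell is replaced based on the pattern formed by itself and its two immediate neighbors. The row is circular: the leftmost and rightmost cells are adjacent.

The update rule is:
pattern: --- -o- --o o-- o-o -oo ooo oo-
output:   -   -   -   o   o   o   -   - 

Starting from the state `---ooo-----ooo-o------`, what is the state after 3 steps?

-----o--o----o--o-o---

---o--o----o--o-o-----
----o--o----o--o-o----
-----o--o----o--o-o---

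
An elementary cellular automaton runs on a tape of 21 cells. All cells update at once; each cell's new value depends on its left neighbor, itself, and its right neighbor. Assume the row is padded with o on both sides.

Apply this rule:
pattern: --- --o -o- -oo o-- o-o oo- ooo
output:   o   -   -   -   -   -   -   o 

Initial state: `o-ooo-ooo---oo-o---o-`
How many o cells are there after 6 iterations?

---o---o--o------o---
-o---o------oooo---o-
---o---oooo--oo--o---
-o---o--oo---------o-
---o-------ooooooo---
-o---ooooo--ooooo--o-
count of o: 12

12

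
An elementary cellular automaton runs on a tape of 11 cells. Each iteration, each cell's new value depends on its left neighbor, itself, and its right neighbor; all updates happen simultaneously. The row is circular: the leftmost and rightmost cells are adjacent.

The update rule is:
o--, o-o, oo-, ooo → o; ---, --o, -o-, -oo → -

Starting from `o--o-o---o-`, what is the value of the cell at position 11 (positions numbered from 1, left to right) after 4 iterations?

-o--o-o---o
o-o--o-o---
-o-o--o-o--
--o-o--o-o-
position 11 holds -

-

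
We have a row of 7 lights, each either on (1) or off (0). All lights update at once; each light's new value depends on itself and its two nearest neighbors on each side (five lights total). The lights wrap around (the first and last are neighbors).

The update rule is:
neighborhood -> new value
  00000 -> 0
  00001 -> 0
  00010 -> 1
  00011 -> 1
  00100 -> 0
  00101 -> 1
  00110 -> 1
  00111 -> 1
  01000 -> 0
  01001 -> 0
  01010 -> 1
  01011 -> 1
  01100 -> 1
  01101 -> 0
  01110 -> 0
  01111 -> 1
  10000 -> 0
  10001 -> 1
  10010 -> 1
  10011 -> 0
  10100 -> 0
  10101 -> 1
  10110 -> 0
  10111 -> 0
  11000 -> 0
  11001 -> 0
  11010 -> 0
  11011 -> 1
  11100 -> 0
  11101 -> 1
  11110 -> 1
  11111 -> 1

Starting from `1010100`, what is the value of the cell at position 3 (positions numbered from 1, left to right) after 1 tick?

tick 1: 1111001
position 3 holds 1

1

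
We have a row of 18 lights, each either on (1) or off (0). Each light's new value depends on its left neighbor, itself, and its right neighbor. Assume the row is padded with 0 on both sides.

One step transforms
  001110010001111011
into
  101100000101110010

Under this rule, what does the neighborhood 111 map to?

At position 3 the neighborhood is 111; the next row has 1 there.

1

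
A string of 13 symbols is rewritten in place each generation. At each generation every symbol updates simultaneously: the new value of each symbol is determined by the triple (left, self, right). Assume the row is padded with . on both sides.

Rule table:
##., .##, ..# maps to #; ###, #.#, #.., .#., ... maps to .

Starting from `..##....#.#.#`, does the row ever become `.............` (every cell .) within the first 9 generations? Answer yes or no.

no

.###...#.....
##.#..#......
##...#.......
##..#........
##.#.........
##...........
##...........  (fixed point — unchanged through generation 9)
generation 9 is ##..........., still not uniform .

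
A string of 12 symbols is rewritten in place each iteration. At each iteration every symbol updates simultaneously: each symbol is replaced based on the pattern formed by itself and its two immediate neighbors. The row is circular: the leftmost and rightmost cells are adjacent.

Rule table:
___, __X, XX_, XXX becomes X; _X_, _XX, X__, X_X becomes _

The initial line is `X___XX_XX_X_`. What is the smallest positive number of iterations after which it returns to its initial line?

__XX_X__X___
XX_X___X__XX
XX___XX__X_X
XX_XX_X_X___
_X__X_____XX
___X__XXXX_X
_XX__X_XXX__
X_X_X___XX_X
X_____XX_X__
__XXXX_X___X
_X_XXX___XX_
X___XX_XX_X_

12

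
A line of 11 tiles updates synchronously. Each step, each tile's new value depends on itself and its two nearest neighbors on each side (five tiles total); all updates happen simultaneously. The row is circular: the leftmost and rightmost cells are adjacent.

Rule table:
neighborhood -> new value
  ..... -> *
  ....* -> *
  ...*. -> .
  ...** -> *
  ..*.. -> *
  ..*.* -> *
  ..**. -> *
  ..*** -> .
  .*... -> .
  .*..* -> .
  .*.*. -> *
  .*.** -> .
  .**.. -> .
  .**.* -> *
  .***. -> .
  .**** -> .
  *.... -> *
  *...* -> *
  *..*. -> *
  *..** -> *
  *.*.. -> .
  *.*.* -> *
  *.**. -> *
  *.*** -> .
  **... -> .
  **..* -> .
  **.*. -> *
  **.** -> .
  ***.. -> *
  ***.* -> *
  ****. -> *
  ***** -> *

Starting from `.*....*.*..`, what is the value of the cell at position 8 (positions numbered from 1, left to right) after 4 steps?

*

.*.**.**..*
**.**.*..**
**.***..*..
**...*.**.*
position 8 holds *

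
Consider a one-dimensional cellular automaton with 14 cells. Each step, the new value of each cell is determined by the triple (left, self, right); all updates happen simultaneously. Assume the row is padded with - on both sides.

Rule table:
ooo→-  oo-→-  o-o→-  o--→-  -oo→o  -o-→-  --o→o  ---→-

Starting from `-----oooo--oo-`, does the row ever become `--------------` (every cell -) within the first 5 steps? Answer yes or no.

----oo----oo--
---oo----oo---
--oo----oo----
-oo----oo-----
oo----oo------
step 5 is oo----oo------, still not uniform -

no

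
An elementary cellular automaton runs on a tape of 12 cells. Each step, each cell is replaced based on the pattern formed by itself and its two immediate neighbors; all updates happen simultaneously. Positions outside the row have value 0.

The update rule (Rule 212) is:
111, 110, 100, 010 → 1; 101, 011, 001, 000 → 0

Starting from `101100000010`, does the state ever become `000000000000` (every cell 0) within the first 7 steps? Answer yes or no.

no

step 1: 100110000011
step 2: 110011000001
step 3: 011001100001
step 4: 001100110001
step 5: 000110011001
step 6: 000011001101
step 7: 000001100101
step 7 is 000001100101, still not uniform 0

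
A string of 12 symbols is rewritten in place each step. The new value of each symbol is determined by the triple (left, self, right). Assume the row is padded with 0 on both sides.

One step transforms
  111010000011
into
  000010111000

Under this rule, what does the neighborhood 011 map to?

At position 0 the neighborhood is 011; the next row has 0 there.

0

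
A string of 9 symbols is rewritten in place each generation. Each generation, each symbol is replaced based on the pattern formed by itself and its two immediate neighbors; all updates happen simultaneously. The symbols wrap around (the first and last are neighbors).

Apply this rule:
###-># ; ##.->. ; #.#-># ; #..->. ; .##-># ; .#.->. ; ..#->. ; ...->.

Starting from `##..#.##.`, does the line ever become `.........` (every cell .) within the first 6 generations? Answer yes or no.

yes

generation 1: #....##.#
generation 2: .....#.##
generation 3: ......##.
generation 4: ......#..
generation 5: .........
all cells are . at generation 5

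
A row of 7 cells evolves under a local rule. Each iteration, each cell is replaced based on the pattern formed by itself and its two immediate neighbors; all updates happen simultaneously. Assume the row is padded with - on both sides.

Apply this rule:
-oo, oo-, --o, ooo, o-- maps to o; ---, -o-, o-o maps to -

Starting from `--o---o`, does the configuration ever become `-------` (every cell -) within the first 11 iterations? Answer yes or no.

yes

-o-o-o-
o-----o
-o---o-
o-o-o-o
-------
all cells are - at iteration 5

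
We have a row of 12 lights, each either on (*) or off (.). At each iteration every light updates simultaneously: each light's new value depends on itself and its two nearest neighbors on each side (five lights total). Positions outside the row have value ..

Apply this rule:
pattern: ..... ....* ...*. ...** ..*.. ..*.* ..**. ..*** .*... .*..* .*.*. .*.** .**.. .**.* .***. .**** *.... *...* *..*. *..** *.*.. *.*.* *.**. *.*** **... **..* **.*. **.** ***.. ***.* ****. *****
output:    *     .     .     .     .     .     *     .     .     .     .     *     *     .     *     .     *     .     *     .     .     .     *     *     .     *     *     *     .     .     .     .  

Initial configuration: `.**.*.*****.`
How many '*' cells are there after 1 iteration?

.*.*.**.....
count of *: 4

4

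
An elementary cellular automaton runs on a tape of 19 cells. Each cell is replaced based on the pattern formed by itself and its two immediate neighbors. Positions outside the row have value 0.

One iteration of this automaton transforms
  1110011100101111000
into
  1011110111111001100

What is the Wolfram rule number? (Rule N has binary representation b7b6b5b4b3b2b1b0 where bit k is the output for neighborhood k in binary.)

126

position 1: 111 → 0  (bit 7 = 0)
position 2: 110 → 1  (bit 6 = 1)
position 11: 101 → 1  (bit 5 = 1)
position 3: 100 → 1  (bit 4 = 1)
position 0: 011 → 1  (bit 3 = 1)
position 10: 010 → 1  (bit 2 = 1)
position 4: 001 → 1  (bit 1 = 1)
position 17: 000 → 0  (bit 0 = 0)
bits b7..b0 = 01111110 = 126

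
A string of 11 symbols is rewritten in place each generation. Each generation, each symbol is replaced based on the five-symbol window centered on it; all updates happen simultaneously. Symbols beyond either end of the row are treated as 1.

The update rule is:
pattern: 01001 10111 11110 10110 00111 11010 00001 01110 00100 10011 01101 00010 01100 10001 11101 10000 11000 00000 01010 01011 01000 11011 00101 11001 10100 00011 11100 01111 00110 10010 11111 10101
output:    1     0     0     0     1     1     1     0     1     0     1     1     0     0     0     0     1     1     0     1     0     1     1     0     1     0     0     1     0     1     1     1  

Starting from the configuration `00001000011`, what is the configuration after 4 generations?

10111001011
01000011101
11001010010
00011011111

00011011111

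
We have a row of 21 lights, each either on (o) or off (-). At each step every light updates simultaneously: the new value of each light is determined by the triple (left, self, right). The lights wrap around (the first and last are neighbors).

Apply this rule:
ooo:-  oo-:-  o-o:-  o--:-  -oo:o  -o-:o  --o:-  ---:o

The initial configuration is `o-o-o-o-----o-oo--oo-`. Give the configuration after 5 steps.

step 1: o-o-o-o-ooo-o-o---o--
step 2: o-o-o-o-o---o-o-o-o--
step 3: o-o-o-o-o-o-o-o-o-o--
step 4: o-o-o-o-o-o-o-o-o-o--  (fixed point — unchanged through step 5)

o-o-o-o-o-o-o-o-o-o--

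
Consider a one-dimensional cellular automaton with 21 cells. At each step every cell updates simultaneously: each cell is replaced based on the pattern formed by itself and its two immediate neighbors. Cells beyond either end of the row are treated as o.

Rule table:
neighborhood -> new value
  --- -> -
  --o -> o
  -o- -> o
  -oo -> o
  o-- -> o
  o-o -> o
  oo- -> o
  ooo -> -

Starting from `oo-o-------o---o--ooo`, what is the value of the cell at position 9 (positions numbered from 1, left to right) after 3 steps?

o

-oooo-----ooo-ooooo--
oo--oo---oo-ooo---ooo
-oooooo-ooooo-oo-oo--
position 9 holds o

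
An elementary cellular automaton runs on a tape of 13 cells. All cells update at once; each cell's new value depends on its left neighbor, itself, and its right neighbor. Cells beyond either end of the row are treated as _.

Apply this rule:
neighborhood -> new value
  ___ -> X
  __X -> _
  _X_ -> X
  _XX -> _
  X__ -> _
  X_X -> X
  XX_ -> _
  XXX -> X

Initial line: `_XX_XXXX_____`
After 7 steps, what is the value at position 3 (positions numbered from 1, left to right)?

___X_XX__XXXX
XX_XX_____XX_
__X___XXX____
X_X_X__X__XXX
XXXXX__X___X_
_XXX___X_X_X_
__X__X_XXXXX_
position 3 holds X

X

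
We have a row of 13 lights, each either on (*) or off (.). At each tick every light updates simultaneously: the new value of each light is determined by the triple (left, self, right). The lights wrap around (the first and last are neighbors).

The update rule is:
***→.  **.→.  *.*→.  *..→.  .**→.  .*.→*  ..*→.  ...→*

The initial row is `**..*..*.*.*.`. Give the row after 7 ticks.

....*..*.*.*.

....*..*.*.*.
***.*..*.*.*.
....*..*.*.*.  (repeats tick 1; period 2)
tick 7: ....*..*.*.*.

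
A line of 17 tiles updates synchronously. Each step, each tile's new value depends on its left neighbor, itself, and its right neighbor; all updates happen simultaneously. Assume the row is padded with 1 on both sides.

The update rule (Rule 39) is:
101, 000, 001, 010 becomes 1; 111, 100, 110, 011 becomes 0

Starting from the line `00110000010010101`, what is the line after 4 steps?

step 1: 01000111110111110
step 2: 11011000001000001
step 3: 00100011111011110
step 4: 01101100000100001

01101100000100001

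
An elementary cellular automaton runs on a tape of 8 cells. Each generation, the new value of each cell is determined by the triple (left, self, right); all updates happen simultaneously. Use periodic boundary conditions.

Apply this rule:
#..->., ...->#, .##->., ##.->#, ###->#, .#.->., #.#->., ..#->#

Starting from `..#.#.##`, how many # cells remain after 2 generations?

4

.#.....#
...####.
count of #: 4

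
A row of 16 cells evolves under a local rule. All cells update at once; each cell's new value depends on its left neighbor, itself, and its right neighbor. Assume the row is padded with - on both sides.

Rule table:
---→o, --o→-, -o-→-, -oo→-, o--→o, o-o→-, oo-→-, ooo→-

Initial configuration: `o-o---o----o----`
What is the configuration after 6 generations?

---oo--ooo--oooo
oo---o----o-----
--oo--ooo--ooooo
o---o----o------
-oo--ooo--oooooo
---o----o-------

---o----o-------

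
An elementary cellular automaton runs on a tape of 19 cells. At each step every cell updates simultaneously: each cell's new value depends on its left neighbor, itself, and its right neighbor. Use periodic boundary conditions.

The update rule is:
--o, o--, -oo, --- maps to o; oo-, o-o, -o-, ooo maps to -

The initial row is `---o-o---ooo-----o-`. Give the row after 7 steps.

o-oooo---oooo--oooo

step 1: ooo---oooo--ooooo-o
step 2: ---oooo---ooo-----o
step 3: oooo---oooo--ooooo-
step 4: o---oooo---ooo-----
step 5: -oooo---oooo--ooooo
step 6: -o---oooo---ooo----
step 7: o-oooo---oooo--oooo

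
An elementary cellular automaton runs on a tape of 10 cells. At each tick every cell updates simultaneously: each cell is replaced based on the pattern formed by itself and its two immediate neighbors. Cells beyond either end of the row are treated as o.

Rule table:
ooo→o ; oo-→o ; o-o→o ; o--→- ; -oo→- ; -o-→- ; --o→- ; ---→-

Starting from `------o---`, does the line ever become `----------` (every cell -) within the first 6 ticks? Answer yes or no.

yes

----------
all cells are - at tick 1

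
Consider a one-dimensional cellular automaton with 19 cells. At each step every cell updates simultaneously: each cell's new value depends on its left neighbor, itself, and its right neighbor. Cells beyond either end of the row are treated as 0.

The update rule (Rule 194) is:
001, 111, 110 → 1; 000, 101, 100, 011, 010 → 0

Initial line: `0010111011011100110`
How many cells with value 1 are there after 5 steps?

2

0100011001001101010
1000101010010100000
0001000000100000000
0010000001000000000
0100000010000000000
count of 1: 2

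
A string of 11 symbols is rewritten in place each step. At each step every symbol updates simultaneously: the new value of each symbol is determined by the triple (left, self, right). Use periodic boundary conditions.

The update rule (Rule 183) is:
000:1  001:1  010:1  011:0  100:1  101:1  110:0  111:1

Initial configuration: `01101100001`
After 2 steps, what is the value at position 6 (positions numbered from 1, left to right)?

10010011111
01111101111
position 6 holds 1

1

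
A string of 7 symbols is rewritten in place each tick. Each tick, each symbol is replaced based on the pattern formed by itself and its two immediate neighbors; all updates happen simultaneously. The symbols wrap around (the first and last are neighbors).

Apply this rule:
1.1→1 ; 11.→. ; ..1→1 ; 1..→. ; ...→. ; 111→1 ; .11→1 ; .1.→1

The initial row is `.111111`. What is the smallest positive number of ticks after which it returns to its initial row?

7

tick 1: 111111.
tick 2: 11111.1
tick 3: 1111.11
tick 4: 111.111
tick 5: 11.1111
tick 6: 1.11111
tick 7: .111111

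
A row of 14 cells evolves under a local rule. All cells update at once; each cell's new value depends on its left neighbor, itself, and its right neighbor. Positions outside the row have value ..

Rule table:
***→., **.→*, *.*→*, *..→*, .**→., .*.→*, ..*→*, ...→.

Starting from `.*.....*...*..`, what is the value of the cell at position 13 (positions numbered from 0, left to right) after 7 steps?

*

step 1: ***...***.***.
step 2: ..**.*..**..**
step 3: .*.*****.***.*
step 4: ***....**..***
step 5: ..**..*.***..*
step 6: .*.*****..****
step 7: ***....***...*
position 13 holds *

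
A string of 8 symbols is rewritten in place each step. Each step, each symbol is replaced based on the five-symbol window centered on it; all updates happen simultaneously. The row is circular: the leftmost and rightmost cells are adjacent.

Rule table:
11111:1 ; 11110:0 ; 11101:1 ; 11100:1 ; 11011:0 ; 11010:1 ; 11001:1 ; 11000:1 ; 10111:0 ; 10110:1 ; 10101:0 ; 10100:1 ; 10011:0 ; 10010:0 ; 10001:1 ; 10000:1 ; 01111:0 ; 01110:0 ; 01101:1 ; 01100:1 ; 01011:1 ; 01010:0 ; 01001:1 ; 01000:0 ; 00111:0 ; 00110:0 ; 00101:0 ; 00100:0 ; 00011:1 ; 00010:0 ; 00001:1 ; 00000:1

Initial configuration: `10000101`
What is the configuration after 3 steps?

01011111

11110011
11011000
01011111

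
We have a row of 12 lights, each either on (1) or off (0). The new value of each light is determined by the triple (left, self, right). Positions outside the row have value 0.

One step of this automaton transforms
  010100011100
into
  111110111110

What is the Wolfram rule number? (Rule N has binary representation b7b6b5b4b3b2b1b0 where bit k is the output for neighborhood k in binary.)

254

position 8: 111 → 1  (bit 7 = 1)
position 9: 110 → 1  (bit 6 = 1)
position 2: 101 → 1  (bit 5 = 1)
position 4: 100 → 1  (bit 4 = 1)
position 7: 011 → 1  (bit 3 = 1)
position 1: 010 → 1  (bit 2 = 1)
position 0: 001 → 1  (bit 1 = 1)
position 5: 000 → 0  (bit 0 = 0)
bits b7..b0 = 11111110 = 254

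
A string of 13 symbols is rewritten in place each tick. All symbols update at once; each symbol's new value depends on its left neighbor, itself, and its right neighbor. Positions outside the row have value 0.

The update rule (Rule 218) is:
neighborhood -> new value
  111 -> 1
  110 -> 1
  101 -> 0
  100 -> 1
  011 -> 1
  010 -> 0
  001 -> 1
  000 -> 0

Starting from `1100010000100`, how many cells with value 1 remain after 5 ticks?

12

tick 1: 1110101001010
tick 2: 1110000110001
tick 3: 1111001111010
tick 4: 1111111111001
tick 5: 1111111111110
count of 1: 12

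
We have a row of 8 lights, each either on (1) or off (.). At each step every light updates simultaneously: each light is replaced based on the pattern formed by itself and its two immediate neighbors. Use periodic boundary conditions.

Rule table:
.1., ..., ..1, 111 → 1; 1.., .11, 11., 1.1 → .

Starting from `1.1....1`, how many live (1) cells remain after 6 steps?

3

..1.111.
111..1..
.1..11.1
.1.1...1
.1.1.111
.1.1..1.
count of 1: 3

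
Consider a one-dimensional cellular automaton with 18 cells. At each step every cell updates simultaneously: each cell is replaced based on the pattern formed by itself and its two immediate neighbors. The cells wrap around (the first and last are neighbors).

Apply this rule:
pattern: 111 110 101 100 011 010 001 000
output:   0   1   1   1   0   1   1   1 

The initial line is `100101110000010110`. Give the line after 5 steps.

111001111111101111

step 1: 111110011111111011
step 2: 000011100000001100
step 3: 111100111111110111
step 4: 000111000000011000
step 5: 111001111111101111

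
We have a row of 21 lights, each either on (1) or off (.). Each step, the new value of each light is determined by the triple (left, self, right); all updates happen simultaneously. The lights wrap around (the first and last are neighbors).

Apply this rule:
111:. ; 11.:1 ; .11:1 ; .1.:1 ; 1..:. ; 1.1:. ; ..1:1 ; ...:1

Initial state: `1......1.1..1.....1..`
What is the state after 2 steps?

step 1: 1.111111.1.11.11111.1
step 2: 1.1....1.1.11.1...1.1

1.1....1.1.11.1...1.1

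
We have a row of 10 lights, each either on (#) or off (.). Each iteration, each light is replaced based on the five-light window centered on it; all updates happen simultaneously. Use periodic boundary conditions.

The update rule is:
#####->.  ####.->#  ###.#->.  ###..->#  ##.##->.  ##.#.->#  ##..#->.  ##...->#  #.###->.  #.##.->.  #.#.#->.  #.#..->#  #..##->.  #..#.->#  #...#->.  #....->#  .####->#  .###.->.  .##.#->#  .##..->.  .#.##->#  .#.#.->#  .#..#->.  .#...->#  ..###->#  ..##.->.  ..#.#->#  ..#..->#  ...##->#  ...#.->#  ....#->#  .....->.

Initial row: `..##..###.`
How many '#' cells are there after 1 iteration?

4

.#....#.##
count of #: 4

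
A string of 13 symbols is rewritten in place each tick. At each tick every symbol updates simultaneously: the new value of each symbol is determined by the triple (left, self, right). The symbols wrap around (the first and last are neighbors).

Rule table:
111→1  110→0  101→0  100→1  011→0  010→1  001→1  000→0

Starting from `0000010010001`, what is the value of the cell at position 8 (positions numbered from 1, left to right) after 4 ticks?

0

1000111111011
0101011110001
0101001101011
0101110001000
position 8 holds 0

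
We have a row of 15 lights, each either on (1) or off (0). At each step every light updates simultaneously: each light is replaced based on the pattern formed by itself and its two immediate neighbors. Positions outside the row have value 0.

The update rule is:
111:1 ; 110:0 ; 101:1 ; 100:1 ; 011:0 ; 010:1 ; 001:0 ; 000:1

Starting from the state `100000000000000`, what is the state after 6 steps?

111111111111111
011111111111110
001111111111101
100111111111011
110011111110100
001001111101111

001001111101111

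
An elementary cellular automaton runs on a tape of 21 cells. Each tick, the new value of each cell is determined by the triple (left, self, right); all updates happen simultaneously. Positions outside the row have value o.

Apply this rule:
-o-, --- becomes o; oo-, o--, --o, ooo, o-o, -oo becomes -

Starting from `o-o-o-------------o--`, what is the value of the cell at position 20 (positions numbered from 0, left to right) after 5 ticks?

-

--o-o-ooooooooooo-o--
--o-o-------------o--
--o-o-ooooooooooo-o--  (repeats tick 1; period 2)
tick 5: --o-o-ooooooooooo-o--
position 20 holds -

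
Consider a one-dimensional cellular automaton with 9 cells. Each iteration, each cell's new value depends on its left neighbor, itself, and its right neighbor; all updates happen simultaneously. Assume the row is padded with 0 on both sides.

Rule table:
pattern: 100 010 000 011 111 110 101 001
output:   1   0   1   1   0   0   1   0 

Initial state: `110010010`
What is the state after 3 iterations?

001010011

iteration 1: 101001001
iteration 2: 010100100
iteration 3: 001010011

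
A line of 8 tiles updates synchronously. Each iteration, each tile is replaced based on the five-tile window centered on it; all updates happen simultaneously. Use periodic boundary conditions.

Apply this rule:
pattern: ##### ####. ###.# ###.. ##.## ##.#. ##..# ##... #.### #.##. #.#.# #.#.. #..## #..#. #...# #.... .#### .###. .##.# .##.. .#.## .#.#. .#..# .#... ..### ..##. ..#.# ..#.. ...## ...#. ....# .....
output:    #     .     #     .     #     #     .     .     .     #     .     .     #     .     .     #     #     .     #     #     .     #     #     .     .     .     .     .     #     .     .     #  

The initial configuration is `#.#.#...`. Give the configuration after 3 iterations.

.#.#....
..#..##.
...##.#.

...##.#.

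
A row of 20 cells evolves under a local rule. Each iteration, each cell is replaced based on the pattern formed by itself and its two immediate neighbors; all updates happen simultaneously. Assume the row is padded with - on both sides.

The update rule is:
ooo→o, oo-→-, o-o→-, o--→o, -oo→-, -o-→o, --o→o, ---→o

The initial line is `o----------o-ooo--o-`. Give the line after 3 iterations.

o-oooooooo---o-oo--o

oooooooooooo--o-oooo
-oooooooooo-ooo--oo-
o-oooooooo---o-oo--o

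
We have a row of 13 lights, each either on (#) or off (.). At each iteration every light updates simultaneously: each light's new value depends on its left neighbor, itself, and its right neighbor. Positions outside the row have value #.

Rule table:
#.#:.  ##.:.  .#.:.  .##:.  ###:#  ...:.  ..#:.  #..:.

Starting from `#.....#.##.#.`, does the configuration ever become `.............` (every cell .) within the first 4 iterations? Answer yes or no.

iteration 1: .............
all cells are . at iteration 1

yes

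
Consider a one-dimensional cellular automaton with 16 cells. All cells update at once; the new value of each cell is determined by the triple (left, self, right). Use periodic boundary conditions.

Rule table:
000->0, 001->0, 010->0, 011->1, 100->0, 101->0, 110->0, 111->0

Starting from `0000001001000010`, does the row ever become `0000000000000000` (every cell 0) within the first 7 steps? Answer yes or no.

0000000000000000
all cells are 0 at step 1

yes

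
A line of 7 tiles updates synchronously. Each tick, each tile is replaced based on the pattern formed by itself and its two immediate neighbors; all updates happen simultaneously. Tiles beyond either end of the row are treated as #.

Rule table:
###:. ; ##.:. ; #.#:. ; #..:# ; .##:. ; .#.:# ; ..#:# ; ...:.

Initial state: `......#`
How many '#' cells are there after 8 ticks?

4

#....#.
.#..##.
.###...
....#.#
#..##..
.##..##
...##..
#.#..##
count of #: 4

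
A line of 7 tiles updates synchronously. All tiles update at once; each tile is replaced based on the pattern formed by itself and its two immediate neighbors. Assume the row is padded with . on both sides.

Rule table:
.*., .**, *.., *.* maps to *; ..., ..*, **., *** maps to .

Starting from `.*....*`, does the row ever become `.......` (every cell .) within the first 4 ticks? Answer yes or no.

.**...*
.*.*..*
.****.*
.*...**
tick 4 is .*...**, still not uniform .

no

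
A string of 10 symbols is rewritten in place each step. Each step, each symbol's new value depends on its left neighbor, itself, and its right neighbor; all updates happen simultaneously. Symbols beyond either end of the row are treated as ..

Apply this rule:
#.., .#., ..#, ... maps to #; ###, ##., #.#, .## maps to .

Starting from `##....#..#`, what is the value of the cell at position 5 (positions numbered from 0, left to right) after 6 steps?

..########
##........
..########  (repeats step 1; period 2)
step 6: ##........
position 5 holds .

.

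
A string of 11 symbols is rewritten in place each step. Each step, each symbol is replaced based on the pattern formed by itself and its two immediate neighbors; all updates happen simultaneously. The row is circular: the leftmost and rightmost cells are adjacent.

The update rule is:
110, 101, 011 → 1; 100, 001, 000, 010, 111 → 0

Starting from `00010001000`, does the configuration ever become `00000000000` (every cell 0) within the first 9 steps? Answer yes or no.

00000000000
all cells are 0 at step 1

yes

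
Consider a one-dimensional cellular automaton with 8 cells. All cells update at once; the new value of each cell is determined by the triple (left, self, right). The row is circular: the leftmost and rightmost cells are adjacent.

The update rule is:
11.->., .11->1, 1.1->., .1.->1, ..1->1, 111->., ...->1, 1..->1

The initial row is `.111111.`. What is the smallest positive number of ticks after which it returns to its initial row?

16

tick 1: 11.....1
tick 2: ..111111
tick 3: 111.....
tick 4: 1..11111
tick 5: .111....
tick 6: 11..1111
tick 7: ..111...
tick 8: 111..111
tick 9: ...111..
tick 10: 1111..11
tick 11: ....111.
tick 12: 11111..1
tick 13: .....111
tick 14: 111111..
tick 15: 1.....11
tick 16: .111111.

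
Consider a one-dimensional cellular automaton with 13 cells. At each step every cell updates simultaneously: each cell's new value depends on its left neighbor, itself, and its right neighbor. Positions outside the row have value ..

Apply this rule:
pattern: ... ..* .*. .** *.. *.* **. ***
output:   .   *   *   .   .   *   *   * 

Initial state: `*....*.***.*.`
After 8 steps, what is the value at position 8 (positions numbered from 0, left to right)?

*

*...***.****.
*..*.***.***.
*.***.***.**.
**.***.***.*.
.**.***.****.
*.**.***.***.
**.**.***.**.
.**.**.***.*.
position 8 holds *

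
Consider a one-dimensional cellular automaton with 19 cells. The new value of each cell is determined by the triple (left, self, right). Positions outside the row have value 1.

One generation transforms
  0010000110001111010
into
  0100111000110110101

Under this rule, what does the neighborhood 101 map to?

1

At position 16 the neighborhood is 101; the next row has 1 there.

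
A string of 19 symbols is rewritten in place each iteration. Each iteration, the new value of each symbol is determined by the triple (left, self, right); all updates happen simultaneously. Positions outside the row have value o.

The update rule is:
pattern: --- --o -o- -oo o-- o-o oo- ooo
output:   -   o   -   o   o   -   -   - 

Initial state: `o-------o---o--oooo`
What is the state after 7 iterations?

-o-----o-o-o-ooo---
--o---o------o--o-o
oo-o-o-o----o-oo--o
--------o--o--o-ooo
o------o-oo-oo--o--
-o----o--o--o-oo-oo
--o--o-oo-oo--o--o-

--o--o-oo-oo--o--o-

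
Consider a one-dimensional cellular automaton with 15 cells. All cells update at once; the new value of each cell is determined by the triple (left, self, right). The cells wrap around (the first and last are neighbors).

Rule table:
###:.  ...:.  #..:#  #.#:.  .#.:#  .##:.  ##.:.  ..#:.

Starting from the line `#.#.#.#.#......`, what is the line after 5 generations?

#.#.##..##..##.

#.#.#.#.##.....
#.#.#.#...#....
#.#.#.##..##...
#.#.#...#...#..
#.#.##..##..##.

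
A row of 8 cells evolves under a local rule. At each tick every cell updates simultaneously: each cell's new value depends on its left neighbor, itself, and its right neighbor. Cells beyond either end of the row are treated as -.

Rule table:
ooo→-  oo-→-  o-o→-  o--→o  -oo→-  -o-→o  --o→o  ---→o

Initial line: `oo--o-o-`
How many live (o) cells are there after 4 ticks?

2

--ooo-oo
oo------
--oooooo
oo------
count of o: 2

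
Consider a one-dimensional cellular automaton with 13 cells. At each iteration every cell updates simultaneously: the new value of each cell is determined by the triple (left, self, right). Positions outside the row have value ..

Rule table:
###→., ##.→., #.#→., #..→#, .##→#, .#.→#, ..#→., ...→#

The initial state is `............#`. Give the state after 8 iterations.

iteration 1: ###########.#
iteration 2: #...........#
iteration 3: ###########.#  (repeats iteration 1; period 2)
iteration 8: #...........#

#...........#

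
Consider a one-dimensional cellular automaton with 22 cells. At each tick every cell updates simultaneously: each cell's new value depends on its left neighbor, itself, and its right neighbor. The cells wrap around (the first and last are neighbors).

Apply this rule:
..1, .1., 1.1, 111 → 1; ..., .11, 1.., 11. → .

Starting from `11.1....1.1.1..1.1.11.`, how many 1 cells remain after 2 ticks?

tick 1: ..11...111111.11111..1
tick 2: .1....1.1111.1.111..11
count of 1: 12

12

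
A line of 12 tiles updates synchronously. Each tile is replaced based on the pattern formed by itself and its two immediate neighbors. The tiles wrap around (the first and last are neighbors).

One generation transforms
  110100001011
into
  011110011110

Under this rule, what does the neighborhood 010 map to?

1

At position 3 the neighborhood is 010; the next row has 1 there.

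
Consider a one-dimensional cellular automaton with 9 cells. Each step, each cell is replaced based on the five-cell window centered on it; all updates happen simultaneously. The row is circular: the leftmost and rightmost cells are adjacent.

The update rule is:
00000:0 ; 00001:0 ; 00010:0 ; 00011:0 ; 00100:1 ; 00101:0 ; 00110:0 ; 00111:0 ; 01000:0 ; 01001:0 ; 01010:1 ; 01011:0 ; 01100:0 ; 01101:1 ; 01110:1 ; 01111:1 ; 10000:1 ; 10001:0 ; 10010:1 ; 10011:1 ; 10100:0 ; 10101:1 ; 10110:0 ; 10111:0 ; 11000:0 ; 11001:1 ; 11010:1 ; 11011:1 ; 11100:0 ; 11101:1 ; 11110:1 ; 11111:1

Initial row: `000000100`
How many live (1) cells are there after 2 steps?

2

000000101
010000010
count of 1: 2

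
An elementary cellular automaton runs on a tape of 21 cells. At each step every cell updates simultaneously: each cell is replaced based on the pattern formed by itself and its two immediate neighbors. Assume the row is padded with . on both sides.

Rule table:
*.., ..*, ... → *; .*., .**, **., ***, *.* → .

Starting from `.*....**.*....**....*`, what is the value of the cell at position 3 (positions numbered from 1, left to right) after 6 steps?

.

*.****....****..****.
......****....**....*
******....****..****.
......****....**....*  (repeats step 2; period 2)
step 6: ......****....**....*
position 3 holds .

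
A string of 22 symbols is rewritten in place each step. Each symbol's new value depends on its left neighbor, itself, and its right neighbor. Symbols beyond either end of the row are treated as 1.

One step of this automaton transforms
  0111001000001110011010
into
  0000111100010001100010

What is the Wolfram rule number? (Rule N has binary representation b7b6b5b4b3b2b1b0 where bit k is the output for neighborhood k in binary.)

position 2: 111 → 0  (bit 7 = 0)
position 3: 110 → 0  (bit 6 = 0)
position 0: 101 → 0  (bit 5 = 0)
position 4: 100 → 1  (bit 4 = 1)
position 1: 011 → 0  (bit 3 = 0)
position 6: 010 → 1  (bit 2 = 1)
position 5: 001 → 1  (bit 1 = 1)
position 8: 000 → 0  (bit 0 = 0)
bits b7..b0 = 00010110 = 22

22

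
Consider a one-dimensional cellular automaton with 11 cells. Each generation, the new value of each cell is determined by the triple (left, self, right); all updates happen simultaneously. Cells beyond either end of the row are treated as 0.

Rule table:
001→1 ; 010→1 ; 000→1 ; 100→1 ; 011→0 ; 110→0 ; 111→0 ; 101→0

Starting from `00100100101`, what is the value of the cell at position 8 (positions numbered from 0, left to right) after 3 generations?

11111111101
00000000001
11111111111
position 8 holds 1

1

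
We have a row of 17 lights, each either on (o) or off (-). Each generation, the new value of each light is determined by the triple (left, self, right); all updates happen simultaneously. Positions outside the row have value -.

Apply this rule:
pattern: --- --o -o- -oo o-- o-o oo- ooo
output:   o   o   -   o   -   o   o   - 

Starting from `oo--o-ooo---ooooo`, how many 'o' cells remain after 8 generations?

oo-o-oo-o-ooo---o
ooo-oooo-oo-o-oo-
o-ooo--ooooo-ooo-
-oo-o-oo---ooo-o-
oooo-ooo-ooo-oo--
o--ooo-ooo-oooo-o
--oo-ooo-ooo--oo-
oooooo-ooo-o-ooo-
count of o: 13

13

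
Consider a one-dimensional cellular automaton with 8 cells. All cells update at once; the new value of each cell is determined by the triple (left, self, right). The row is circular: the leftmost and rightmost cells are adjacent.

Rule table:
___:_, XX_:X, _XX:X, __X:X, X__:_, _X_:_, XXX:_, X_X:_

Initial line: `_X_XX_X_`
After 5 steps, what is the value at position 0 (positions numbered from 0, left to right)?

X

X__XX___
__XXX__X
_XX_X_X_
XXX_____
X_X____X
position 0 holds X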